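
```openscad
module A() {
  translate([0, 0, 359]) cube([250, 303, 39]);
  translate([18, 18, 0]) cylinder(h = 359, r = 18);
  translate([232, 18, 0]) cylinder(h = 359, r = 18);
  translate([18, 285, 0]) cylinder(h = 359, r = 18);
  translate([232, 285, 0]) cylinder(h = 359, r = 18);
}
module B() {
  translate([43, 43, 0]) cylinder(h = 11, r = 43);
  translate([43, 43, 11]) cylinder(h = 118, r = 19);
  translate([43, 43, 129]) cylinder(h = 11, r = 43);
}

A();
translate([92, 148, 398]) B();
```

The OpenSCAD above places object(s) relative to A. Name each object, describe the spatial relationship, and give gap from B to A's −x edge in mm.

The spool's min-x is at 92; the stool's min-x is 0; gap = 92 mm.

A is a stool. B is a spool. The spool is on top of the stool. The gap from the spool to the stool's −x edge is 92 mm.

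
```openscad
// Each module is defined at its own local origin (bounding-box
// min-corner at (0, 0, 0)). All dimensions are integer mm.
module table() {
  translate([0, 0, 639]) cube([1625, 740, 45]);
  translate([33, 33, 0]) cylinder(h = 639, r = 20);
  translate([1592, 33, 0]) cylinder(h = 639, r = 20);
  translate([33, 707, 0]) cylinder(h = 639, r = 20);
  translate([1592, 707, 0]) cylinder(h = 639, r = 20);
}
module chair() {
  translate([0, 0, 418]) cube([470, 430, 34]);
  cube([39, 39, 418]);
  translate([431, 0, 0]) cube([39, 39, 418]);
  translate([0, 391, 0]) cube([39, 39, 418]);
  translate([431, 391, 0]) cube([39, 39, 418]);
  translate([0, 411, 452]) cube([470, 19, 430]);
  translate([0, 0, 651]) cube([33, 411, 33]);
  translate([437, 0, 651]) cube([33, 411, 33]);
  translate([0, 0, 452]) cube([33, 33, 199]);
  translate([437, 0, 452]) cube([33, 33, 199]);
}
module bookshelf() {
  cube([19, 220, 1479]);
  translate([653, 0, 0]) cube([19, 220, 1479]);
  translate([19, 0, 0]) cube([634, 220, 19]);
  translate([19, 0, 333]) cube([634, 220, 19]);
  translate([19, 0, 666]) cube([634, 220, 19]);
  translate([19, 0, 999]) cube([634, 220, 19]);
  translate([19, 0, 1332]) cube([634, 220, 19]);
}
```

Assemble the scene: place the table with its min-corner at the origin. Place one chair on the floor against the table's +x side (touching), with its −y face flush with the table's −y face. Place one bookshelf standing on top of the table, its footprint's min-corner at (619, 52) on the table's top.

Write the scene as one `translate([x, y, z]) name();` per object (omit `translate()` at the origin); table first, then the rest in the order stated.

table();
translate([1625, 0, 0]) chair();
translate([619, 52, 684]) bookshelf();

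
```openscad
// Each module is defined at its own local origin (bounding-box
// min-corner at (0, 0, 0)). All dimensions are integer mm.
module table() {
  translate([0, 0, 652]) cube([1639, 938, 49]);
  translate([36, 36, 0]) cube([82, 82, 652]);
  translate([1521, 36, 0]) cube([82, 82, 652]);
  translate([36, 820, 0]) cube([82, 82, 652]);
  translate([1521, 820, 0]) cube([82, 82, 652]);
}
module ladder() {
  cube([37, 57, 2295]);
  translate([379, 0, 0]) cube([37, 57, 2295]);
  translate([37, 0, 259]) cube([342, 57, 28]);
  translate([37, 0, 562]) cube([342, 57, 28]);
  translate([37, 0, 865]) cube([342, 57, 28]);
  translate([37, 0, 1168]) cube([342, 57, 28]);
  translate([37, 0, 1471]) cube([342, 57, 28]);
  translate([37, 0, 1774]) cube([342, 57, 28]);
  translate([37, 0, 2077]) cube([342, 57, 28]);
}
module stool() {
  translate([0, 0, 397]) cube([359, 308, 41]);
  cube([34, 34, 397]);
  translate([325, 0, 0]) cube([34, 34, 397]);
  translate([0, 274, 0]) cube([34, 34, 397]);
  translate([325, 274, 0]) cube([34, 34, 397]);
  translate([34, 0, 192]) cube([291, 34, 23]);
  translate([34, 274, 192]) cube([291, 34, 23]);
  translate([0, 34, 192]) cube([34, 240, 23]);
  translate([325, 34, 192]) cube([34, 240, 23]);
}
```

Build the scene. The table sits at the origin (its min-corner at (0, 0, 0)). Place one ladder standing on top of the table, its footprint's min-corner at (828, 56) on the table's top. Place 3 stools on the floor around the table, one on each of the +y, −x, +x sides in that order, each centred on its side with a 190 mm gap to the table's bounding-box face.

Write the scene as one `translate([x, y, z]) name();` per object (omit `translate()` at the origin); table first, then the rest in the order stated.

table();
translate([828, 56, 701]) ladder();
translate([640, 1128, 0]) stool();
translate([-549, 315, 0]) stool();
translate([1829, 315, 0]) stool();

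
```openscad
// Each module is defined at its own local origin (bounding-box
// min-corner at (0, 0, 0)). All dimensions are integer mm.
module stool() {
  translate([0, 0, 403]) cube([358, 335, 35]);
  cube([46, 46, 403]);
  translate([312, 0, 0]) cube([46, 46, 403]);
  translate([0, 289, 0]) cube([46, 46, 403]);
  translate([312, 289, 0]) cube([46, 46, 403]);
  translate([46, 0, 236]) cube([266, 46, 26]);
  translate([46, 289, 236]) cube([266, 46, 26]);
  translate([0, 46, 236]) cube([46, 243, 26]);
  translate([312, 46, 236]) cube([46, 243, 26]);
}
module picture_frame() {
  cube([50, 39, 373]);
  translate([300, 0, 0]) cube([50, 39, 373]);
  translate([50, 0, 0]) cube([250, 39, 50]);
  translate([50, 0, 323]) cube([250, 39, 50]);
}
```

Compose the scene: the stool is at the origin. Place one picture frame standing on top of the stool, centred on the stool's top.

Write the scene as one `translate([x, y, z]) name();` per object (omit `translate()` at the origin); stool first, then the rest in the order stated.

stool();
translate([4, 148, 438]) picture_frame();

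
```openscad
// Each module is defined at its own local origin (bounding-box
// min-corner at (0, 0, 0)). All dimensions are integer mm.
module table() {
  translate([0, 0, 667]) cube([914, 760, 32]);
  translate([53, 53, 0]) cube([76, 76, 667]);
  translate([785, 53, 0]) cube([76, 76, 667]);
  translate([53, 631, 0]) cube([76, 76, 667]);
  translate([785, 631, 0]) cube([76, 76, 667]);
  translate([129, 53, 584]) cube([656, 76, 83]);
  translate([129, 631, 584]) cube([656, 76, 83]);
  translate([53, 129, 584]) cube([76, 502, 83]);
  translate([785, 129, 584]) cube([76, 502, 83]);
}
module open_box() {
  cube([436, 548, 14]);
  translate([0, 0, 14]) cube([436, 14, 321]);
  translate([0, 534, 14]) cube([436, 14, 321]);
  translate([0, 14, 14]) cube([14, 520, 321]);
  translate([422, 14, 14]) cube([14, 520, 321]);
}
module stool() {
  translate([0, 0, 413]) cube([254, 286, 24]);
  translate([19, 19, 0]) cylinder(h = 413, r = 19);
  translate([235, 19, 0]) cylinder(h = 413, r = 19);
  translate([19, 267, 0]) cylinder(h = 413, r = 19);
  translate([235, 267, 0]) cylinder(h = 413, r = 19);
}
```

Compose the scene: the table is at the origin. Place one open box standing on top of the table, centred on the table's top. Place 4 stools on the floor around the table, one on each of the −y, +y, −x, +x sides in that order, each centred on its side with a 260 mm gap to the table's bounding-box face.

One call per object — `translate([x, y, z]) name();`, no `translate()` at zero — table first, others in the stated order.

table();
translate([239, 106, 699]) open_box();
translate([330, -546, 0]) stool();
translate([330, 1020, 0]) stool();
translate([-514, 237, 0]) stool();
translate([1174, 237, 0]) stool();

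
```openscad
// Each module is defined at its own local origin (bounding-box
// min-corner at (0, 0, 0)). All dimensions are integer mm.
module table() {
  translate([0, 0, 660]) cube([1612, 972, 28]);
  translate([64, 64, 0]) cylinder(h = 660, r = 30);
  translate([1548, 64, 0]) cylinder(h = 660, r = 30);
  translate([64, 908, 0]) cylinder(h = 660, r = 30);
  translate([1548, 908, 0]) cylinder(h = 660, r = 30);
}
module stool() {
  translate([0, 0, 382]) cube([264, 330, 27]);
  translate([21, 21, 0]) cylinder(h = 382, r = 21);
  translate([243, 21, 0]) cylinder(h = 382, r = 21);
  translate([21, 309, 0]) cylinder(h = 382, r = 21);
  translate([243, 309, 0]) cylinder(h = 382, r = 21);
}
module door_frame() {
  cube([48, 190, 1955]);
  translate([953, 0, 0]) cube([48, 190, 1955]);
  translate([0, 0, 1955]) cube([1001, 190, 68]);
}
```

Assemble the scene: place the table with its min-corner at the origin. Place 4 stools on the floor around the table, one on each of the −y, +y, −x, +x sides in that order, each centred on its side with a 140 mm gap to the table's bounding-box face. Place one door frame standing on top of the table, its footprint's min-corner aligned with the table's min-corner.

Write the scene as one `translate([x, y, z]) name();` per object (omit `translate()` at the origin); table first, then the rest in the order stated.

table();
translate([674, -470, 0]) stool();
translate([674, 1112, 0]) stool();
translate([-404, 321, 0]) stool();
translate([1752, 321, 0]) stool();
translate([0, 0, 688]) door_frame();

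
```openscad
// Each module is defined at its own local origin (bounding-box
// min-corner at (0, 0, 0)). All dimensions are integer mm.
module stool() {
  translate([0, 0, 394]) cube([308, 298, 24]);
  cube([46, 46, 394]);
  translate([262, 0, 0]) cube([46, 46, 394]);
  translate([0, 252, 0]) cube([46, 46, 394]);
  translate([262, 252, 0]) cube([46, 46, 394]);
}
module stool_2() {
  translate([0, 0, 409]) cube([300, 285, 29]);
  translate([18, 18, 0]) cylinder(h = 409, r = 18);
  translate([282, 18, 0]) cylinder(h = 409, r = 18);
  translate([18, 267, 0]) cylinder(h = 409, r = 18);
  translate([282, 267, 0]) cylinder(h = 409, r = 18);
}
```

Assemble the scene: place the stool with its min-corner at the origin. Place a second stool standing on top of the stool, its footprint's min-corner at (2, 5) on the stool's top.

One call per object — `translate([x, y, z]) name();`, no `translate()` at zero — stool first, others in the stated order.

stool();
translate([2, 5, 418]) stool_2();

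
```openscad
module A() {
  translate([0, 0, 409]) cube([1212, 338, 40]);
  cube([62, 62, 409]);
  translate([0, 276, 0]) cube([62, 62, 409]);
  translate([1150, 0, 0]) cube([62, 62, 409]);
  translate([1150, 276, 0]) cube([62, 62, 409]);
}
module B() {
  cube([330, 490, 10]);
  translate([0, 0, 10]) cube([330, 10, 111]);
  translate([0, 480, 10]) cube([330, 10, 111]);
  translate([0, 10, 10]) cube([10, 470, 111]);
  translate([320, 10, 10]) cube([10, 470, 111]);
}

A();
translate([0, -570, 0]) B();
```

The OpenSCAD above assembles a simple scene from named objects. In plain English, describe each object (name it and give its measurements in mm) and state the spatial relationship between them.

A is a long wooden bench with a 1212 mm (x) × 338 mm (y) seat, 40 mm thick, its top surface 449 mm above the floor. Four 62 mm square legs at the seat corners, flush with the edges, run from z = 0 to the seat underside.

B is an open storage box with external size 330×490×121 mm and wall thickness 10 mm (the base is also 10 mm thick). The base covers the whole footprint; the four walls stand on the base, with the y-facing walls full-width and the x-facing walls fitting between their inner faces.

The open box is on the floor beside the bench on its −y side.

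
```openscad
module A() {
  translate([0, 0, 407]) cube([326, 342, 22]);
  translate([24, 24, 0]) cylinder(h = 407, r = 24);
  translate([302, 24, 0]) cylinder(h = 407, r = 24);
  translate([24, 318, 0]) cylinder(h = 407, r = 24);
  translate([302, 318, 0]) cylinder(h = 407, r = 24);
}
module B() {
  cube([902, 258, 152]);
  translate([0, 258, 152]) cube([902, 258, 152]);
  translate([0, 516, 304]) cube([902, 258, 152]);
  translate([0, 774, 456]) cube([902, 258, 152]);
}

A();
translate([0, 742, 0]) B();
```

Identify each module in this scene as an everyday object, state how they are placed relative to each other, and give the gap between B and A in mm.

A is a stool. B is a staircase. The staircase is on the floor beside the stool on its +y side. The gap between the staircase and the stool is 400 mm.

The staircase's nearest face is 400 mm from the stool's +y face.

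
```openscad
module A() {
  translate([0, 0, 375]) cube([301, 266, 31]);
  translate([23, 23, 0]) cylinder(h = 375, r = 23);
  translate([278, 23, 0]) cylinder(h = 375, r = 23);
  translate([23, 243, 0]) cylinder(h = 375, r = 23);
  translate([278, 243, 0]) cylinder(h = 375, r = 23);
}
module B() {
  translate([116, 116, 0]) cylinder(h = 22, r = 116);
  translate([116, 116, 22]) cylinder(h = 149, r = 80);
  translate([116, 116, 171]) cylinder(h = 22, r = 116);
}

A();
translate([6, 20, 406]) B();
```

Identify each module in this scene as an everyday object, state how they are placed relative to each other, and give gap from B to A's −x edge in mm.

The spool's min-x is at 6; the stool's min-x is 0; gap = 6 mm.

A is a stool. B is a spool. The spool is on top of the stool. The gap from the spool to the stool's −x edge is 6 mm.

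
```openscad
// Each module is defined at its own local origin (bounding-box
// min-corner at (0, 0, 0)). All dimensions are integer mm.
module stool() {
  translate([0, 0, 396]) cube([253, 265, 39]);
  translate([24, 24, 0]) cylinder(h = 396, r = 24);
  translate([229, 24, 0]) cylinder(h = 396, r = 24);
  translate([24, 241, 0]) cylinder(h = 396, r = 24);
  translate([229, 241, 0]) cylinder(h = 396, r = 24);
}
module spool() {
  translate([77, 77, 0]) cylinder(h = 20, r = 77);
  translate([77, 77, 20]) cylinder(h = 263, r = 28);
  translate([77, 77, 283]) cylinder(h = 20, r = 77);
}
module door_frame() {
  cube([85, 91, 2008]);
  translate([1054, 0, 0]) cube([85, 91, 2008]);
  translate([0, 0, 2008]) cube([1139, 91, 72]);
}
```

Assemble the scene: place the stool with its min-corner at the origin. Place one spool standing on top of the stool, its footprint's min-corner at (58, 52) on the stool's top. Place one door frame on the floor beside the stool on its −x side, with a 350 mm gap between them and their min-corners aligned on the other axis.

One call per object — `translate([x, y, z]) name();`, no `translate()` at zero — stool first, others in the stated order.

stool();
translate([58, 52, 435]) spool();
translate([-1489, 0, 0]) door_frame();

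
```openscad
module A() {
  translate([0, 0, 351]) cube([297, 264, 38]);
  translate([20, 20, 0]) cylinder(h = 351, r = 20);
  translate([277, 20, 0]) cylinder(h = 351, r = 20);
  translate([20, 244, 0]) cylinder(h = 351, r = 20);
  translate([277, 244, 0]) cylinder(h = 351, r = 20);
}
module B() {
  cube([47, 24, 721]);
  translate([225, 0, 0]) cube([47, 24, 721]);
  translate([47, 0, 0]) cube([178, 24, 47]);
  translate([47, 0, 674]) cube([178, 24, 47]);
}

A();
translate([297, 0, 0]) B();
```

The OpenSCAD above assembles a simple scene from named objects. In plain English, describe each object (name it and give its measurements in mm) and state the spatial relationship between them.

A is a simple wooden stool: a rectangular seat 297 mm (x) by 264 mm (y), 38 mm thick, top face at z = 389 mm, on four round legs, each 40 mm in diameter. The legs rest on z = 0, each leg's axis is inset half a diameter from the nearest pair of seat edges (so the leg's bounding box is flush with the corner).

B is a rectangular picture frame lying in the x–z plane (depth along y). The opening is 178 mm wide (x) by 627 mm tall (z), surrounded by a border 47 mm wide on all four sides. The frame is 24 mm deep and is made of two full-height vertical stiles with two horizontal rails fitted between them.

The picture frame is against the stool's +x side, with their −y faces flush.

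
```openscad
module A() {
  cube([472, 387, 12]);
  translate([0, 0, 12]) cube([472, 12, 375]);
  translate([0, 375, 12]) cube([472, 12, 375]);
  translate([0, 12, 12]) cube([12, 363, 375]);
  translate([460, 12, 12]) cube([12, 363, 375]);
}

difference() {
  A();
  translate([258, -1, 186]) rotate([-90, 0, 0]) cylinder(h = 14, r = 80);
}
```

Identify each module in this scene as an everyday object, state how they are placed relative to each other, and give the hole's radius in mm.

A is an open box. The open box has a circular hole through its front wall. The hole's radius is 80 mm.

The subtracted cylinder has r = 80 mm.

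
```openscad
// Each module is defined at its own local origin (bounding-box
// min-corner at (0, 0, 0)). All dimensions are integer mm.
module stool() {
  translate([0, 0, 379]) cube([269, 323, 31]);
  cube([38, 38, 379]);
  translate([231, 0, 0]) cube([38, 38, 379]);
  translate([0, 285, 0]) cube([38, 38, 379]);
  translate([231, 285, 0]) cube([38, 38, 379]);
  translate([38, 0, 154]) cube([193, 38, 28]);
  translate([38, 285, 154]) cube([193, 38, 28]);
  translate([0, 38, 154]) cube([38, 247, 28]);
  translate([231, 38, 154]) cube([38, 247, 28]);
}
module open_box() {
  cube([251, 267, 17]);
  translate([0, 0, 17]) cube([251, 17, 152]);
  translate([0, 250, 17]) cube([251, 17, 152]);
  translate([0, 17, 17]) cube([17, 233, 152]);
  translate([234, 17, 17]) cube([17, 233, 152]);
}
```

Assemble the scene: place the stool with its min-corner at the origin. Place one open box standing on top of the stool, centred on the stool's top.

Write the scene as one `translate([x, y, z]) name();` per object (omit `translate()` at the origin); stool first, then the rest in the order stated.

stool();
translate([9, 28, 410]) open_box();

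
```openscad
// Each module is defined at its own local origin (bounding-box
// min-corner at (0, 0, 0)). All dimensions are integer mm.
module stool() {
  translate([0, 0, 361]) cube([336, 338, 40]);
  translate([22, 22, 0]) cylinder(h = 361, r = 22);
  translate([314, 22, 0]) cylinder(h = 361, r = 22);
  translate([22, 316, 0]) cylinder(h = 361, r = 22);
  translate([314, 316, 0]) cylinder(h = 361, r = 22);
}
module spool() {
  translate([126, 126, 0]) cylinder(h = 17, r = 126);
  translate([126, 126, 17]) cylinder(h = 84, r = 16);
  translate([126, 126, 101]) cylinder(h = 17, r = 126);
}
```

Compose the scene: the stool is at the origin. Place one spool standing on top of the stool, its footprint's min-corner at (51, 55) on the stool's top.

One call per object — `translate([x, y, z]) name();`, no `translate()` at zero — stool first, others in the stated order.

stool();
translate([51, 55, 401]) spool();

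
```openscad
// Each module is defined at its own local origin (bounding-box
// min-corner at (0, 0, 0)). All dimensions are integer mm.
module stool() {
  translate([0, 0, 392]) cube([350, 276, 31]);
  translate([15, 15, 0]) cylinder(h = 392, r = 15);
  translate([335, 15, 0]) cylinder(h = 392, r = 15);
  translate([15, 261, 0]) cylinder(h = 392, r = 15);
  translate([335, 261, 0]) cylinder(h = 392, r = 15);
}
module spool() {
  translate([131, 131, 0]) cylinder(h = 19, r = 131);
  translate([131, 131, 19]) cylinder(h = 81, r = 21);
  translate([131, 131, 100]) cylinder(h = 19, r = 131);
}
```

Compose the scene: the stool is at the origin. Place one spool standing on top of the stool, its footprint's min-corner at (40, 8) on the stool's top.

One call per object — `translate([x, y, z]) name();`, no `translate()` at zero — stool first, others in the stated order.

stool();
translate([40, 8, 423]) spool();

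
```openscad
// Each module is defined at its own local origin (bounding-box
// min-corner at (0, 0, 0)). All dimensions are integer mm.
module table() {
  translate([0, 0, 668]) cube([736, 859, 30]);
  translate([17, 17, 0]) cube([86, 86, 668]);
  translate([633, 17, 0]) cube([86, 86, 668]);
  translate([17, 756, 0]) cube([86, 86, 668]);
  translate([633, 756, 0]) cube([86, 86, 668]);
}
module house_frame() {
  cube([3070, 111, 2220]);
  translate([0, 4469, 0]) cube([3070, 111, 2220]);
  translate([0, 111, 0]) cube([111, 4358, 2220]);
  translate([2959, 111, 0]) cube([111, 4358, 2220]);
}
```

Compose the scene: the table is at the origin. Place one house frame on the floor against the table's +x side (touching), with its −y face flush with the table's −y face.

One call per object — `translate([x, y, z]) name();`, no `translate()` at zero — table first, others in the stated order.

table();
translate([736, 0, 0]) house_frame();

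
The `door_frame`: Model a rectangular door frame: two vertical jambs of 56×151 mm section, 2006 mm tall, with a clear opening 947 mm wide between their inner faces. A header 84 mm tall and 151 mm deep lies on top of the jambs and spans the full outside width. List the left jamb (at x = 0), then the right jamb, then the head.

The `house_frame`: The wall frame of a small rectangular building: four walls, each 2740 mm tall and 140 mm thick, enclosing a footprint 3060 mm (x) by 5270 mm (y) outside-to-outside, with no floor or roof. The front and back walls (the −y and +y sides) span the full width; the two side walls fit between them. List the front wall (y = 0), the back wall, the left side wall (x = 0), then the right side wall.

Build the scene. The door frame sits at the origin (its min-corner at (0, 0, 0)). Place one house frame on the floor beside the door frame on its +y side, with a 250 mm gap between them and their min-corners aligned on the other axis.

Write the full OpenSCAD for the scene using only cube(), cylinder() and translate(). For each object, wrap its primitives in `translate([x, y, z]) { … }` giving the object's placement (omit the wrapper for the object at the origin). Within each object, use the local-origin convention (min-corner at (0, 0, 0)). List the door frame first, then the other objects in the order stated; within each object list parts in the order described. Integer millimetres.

cube([56, 151, 2006]);
translate([1003, 0, 0]) cube([56, 151, 2006]);
translate([0, 0, 2006]) cube([1059, 151, 84]);
translate([0, 401, 0]) {
  cube([3060, 140, 2740]);
  translate([0, 5130, 0]) cube([3060, 140, 2740]);
  translate([0, 140, 0]) cube([140, 4990, 2740]);
  translate([2920, 140, 0]) cube([140, 4990, 2740]);
}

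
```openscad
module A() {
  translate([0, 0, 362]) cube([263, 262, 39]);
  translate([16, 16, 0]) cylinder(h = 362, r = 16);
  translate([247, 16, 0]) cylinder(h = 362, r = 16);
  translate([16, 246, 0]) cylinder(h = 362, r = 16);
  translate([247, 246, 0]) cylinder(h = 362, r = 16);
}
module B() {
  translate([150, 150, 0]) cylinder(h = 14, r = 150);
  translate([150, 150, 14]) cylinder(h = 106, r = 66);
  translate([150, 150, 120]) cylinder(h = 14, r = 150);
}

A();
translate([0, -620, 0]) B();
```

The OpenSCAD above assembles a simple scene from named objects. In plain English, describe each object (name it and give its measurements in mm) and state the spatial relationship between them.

A is a four-legged stool. The seat is a 263×262×39 mm slab whose top surface is at z = 401 mm; four round legs, each 32 mm in diameter, run from the floor (z = 0) to the underside of the seat, each leg's axis is inset half a diameter from the nearest pair of seat edges (so the leg's bounding box is flush with the corner).

B is a spool: two coaxial disc flanges of radius 150 mm and thickness 14 mm, joined by a core cylinder of radius 66 mm and height 106 mm. The lower flange rests on z = 0 and the three cylinders share a vertical axis.

The spool is on the floor beside the stool on its −y side.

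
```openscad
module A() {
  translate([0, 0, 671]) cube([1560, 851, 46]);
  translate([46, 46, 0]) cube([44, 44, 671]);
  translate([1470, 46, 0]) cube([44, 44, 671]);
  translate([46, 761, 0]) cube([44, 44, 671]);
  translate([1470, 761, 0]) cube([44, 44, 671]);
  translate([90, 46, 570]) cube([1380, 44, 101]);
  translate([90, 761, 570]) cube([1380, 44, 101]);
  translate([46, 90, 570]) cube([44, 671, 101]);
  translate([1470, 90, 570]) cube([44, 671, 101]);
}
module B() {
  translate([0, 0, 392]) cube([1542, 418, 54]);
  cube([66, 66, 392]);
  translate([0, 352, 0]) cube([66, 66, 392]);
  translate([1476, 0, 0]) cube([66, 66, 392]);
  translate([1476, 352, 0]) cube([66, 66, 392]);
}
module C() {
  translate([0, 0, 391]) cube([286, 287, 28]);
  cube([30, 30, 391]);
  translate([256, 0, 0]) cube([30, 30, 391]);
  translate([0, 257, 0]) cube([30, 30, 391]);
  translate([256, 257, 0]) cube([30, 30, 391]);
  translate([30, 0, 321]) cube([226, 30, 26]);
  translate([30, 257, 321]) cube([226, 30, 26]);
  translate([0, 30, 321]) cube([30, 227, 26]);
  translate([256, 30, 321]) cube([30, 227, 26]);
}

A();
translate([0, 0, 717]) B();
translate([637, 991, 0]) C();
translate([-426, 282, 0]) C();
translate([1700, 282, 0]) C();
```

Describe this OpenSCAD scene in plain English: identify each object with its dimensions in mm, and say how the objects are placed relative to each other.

A is a rectangular dining table. The top is 1560×851×46 mm with its upper surface at z = 717 mm. It stands on four 44×44 mm square legs, each inset 46 mm from the nearest pair of top edges, running from the floor to the underside of the top. Four apron rails, 44 mm thick and 101 mm tall, run between adjacent legs with their top edges flush with the underside of the top and their outer faces flush with the legs' outer faces.

B is a long wooden bench with a 1542 mm (x) × 418 mm (y) seat, 54 mm thick, its top surface 446 mm above the floor. Four 66 mm square legs at the seat corners, flush with the edges, run from z = 0 to the seat underside.

C is a four-legged stool. The seat is a 286×287×28 mm slab whose top surface is at z = 419 mm; four square legs, each 30×30 mm in cross-section, run from the floor (z = 0) to the underside of the seat, each flush with a corner of the seat. Four stretchers, 30 mm wide and 26 mm tall, connect adjacent legs with their undersides at z = 321 mm, each running between the inner faces of the legs it joins and aligned with the legs' outer faces on the other axis.

The bench is on top of the table. Three stools sit around the table at the +y, −x, +x sides.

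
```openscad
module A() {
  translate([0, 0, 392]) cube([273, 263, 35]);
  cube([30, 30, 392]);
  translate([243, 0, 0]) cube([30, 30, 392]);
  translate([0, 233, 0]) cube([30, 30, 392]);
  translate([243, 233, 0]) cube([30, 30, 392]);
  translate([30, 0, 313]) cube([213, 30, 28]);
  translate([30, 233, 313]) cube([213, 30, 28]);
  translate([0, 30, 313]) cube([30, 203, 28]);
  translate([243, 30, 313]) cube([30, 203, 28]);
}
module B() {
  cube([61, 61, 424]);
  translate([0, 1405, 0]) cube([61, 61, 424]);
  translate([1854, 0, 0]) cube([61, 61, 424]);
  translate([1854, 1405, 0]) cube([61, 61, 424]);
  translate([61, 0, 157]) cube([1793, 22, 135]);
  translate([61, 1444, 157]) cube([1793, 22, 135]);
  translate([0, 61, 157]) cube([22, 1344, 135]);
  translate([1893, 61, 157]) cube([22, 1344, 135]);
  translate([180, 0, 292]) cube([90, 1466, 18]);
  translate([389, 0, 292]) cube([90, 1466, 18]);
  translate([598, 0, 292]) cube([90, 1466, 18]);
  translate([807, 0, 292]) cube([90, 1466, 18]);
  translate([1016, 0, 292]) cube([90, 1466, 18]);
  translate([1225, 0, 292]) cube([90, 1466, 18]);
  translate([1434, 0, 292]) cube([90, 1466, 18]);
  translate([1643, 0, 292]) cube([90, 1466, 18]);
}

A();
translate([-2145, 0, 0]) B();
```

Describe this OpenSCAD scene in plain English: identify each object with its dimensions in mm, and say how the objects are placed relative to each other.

A is a four-legged stool. The seat is 273×263 mm, 35 mm thick, top at z = 427 mm. It stands on four square legs, each 30×30 mm in cross-section, from z = 0 to the seat underside, each flush with a corner of the seat. Four stretchers, 30 mm wide and 28 mm tall, connect adjacent legs with their undersides at z = 313 mm, each running between the inner faces of the legs it joins and aligned with the legs' outer faces on the other axis.

B is a bed frame 1915 mm long (x) by 1466 mm wide (y). Four 61×61 mm corner posts, 424 mm tall, at the corners of the footprint. Four rails of 22 mm thickness and 135 mm height run between adjacent posts with their undersides at z = 157 mm, their outer faces flush with the outside of the frame (the two x-running rails run between the posts' inner faces; the two y-running rails run between the posts' inner faces). 8 slats, each 90 mm wide (x) and 18 mm thick, lie across the top of the two x-running rails, running the full 1466 mm width of the frame in y; the slats are evenly spaced along x between the inner faces of the end posts with equal gaps (rounded down to the nearest mm) at the −x end and between each pair — any rounding remainder accumulates at the +x end.

The bed frame is on the floor beside the stool on its −x side.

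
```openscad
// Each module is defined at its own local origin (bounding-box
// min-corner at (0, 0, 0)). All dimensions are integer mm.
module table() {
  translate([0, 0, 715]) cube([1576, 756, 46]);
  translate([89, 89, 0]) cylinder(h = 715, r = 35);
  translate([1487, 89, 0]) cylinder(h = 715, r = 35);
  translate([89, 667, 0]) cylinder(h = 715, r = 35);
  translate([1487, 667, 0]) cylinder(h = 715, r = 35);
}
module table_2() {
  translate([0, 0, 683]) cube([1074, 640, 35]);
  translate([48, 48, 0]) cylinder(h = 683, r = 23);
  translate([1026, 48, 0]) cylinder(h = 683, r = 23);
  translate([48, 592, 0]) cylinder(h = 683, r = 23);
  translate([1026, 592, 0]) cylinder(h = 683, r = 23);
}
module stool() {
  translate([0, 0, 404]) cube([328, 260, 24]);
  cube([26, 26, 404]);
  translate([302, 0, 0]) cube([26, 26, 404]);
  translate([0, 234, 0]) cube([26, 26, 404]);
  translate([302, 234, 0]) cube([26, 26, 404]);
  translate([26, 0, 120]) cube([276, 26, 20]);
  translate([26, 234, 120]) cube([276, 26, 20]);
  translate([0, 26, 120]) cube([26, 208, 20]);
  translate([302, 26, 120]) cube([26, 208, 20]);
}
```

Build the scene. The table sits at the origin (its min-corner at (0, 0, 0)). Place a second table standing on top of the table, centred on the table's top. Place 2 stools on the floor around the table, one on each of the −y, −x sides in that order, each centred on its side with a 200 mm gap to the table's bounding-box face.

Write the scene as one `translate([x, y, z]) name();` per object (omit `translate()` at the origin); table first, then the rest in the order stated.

table();
translate([251, 58, 761]) table_2();
translate([624, -460, 0]) stool();
translate([-528, 248, 0]) stool();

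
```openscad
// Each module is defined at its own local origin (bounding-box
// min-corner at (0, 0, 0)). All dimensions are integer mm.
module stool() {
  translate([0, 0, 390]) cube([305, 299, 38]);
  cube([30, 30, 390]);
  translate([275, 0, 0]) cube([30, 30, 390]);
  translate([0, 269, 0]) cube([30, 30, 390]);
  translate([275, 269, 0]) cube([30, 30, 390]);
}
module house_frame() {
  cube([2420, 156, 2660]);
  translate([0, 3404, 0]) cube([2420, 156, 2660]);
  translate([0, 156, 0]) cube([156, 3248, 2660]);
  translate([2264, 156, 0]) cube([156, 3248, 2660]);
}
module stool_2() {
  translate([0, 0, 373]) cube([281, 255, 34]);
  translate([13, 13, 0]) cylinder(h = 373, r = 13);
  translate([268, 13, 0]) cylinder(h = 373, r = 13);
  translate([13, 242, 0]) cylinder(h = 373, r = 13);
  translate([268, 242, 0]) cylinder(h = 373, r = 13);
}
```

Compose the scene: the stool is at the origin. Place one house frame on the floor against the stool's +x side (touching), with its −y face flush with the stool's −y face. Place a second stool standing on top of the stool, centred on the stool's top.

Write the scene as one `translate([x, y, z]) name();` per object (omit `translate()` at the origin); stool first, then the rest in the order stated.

stool();
translate([305, 0, 0]) house_frame();
translate([12, 22, 428]) stool_2();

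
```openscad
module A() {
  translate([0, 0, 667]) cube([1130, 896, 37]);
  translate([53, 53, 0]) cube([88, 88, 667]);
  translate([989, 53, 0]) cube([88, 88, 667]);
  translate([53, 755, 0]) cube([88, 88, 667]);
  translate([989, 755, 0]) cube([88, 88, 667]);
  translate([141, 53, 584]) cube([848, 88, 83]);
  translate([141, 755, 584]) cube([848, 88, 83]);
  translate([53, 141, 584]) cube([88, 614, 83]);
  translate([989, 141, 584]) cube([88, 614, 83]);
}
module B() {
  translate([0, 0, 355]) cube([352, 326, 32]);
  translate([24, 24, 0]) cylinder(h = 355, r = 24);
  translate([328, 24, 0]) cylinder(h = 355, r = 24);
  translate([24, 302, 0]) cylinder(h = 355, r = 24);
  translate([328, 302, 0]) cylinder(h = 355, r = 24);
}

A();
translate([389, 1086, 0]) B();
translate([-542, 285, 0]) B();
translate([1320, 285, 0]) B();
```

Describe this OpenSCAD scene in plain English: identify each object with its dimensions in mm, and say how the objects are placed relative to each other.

A is a table with a 1130×896 mm rectangular top, 37 mm thick, top surface at z = 704 mm, supported by four 88×88 mm square legs, each inset 53 mm from the nearest pair of top edges, running from the floor. Four apron rails, 88 mm thick and 83 mm tall, run between adjacent legs with their top edges flush with the underside of the top and their outer faces flush with the legs' outer faces.

B is a simple wooden stool: a rectangular seat 352 mm (x) by 326 mm (y), 32 mm thick, top face at z = 387 mm, on four round legs, each 48 mm in diameter. The legs rest on z = 0, each leg's axis is inset half a diameter from the nearest pair of seat edges (so the leg's bounding box is flush with the corner).

Three stools sit around the table at the +y, −x, +x sides.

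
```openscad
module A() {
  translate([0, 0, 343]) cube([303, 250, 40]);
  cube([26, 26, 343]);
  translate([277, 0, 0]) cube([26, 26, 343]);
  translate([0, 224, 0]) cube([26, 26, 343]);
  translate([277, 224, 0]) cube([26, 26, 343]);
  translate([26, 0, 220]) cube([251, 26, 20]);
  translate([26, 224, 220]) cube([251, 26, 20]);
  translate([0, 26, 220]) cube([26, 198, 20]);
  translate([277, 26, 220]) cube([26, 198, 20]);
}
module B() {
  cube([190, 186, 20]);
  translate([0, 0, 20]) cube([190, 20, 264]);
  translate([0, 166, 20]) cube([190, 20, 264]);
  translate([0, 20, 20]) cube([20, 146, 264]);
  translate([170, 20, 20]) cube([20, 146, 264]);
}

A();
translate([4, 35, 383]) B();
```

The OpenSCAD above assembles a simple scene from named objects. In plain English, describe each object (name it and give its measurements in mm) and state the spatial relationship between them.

A is a simple wooden stool: a rectangular seat 303 mm (x) by 250 mm (y), 40 mm thick, top face at z = 383 mm, on four square legs, each 26×26 mm in cross-section. The legs rest on z = 0, each flush with a corner of the seat. Four stretchers, 26 mm wide and 20 mm tall, connect adjacent legs with their undersides at z = 220 mm, each running between the inner faces of the legs it joins and aligned with the legs' outer faces on the other axis.

B is an open storage box with external size 190×186×284 mm and wall thickness 20 mm (the base is also 20 mm thick). The base covers the whole footprint; the four walls stand on the base, with the y-facing walls full-width and the x-facing walls fitting between their inner faces.

The open box is on top of the stool.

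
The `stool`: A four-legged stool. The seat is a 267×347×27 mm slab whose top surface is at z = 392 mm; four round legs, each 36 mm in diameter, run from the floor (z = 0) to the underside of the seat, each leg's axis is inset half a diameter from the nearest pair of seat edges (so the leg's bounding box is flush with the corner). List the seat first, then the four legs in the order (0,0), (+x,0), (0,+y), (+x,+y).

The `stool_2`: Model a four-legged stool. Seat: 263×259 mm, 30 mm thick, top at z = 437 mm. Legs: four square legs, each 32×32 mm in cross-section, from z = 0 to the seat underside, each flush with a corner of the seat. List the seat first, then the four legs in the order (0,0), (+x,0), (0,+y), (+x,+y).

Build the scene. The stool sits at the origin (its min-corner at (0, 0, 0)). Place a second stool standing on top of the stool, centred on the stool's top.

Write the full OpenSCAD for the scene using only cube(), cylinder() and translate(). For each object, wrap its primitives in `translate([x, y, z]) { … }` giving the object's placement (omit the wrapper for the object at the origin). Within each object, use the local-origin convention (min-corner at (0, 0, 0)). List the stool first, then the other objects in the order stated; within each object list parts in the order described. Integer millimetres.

translate([0, 0, 365]) cube([267, 347, 27]);
translate([18, 18, 0]) cylinder(h = 365, r = 18);
translate([249, 18, 0]) cylinder(h = 365, r = 18);
translate([18, 329, 0]) cylinder(h = 365, r = 18);
translate([249, 329, 0]) cylinder(h = 365, r = 18);
translate([2, 44, 392]) {
  translate([0, 0, 407]) cube([263, 259, 30]);
  cube([32, 32, 407]);
  translate([231, 0, 0]) cube([32, 32, 407]);
  translate([0, 227, 0]) cube([32, 32, 407]);
  translate([231, 227, 0]) cube([32, 32, 407]);
}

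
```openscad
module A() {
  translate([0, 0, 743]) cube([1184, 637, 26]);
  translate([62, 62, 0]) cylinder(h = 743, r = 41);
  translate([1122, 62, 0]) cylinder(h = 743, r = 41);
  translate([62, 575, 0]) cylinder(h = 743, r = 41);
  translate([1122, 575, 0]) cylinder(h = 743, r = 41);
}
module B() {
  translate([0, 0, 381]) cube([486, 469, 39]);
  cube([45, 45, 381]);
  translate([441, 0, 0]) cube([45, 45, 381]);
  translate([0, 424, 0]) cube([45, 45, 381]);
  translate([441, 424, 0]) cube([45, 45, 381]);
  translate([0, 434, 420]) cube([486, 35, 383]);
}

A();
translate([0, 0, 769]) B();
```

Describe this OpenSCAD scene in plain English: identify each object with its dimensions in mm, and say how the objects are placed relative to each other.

A is a rectangular dining table. The top is 1184×637×26 mm with its upper surface at z = 769 mm. It stands on four round legs of 82 mm diameter, each leg's bounding box inset 21 mm from the nearest pair of top edges, running from the floor to the underside of the top.

B is a chair. The seat is a 486×469×39 mm slab with its top at z = 420 mm, on four 45×45 mm corner legs (flush with the seat edges, standing on z = 0). A flat backrest 35 mm thick, 383 mm tall, spans the full seat width and rises from the seat top along its +y edge, rear face flush with the rear of the seat.

The chair is on top of the table.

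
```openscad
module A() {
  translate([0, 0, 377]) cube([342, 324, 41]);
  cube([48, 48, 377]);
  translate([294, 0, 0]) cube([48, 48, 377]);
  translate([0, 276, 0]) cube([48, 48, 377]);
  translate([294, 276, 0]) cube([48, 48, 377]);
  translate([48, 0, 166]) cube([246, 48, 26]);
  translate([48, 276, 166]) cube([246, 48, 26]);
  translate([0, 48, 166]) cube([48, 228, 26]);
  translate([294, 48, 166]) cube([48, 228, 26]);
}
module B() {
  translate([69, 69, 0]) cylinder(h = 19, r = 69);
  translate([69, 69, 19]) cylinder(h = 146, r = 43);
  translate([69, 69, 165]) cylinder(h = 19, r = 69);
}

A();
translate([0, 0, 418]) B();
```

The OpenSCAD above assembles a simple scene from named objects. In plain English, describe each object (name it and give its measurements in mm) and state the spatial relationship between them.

A is a four-legged stool. The seat is a 342×324×41 mm slab whose top surface is at z = 418 mm; four square legs, each 48×48 mm in cross-section, run from the floor (z = 0) to the underside of the seat, each flush with a corner of the seat. Four stretchers, 48 mm wide and 26 mm tall, connect adjacent legs with their undersides at z = 166 mm, each running between the inner faces of the legs it joins and aligned with the legs' outer faces on the other axis.

B is a spool: two coaxial disc flanges of radius 69 mm and thickness 19 mm, joined by a core cylinder of radius 43 mm and height 146 mm. The lower flange rests on z = 0 and the three cylinders share a vertical axis.

The spool is on top of the stool.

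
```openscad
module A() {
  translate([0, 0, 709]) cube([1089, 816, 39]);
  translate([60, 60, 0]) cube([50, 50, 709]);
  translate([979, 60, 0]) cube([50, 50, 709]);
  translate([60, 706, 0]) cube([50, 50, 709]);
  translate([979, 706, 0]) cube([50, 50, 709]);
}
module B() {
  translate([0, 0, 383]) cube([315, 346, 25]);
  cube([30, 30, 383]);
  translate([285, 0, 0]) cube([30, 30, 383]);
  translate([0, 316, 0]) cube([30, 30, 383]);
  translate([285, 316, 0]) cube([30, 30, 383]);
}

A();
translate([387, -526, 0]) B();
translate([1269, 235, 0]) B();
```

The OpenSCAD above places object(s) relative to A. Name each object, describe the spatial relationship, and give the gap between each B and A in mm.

A is a table. B is a stool. Two stools sit around the table at the −y, +x sides. The gap between each stool and the table is 180 mm.

Each stool's nearest face is 180 mm from the table's bounding box.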